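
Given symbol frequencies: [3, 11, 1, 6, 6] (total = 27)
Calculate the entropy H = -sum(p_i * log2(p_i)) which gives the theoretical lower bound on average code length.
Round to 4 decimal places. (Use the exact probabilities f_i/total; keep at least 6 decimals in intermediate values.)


Per-symbol terms -p_i * log2(p_i) with p_i = f_i/27:
  p = 3/27 = 0.111111: log2(p) = -3.169925, -p*log2(p) = 0.352214
  p = 11/27 = 0.407407: log2(p) = -1.295456, -p*log2(p) = 0.527778
  p = 1/27 = 0.037037: log2(p) = -4.754888, -p*log2(p) = 0.176107
  p = 6/27 = 0.222222: log2(p) = -2.169925, -p*log2(p) = 0.482206
  p = 6/27 = 0.222222: log2(p) = -2.169925, -p*log2(p) = 0.482206
H = 0.352214 + 0.527778 + 0.176107 + 0.482206 + 0.482206 = 2.020511

H = 2.0205 bits/symbol


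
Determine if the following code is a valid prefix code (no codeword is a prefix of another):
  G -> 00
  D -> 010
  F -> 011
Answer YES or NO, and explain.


Checking each pair (does one codeword prefix another?):
  G='00' vs D='010': no prefix
  G='00' vs F='011': no prefix
  D='010' vs G='00': no prefix
  D='010' vs F='011': no prefix
  F='011' vs G='00': no prefix
  F='011' vs D='010': no prefix
No violation found over all pairs.

YES -- this is a valid prefix code. No codeword is a prefix of any other codeword.


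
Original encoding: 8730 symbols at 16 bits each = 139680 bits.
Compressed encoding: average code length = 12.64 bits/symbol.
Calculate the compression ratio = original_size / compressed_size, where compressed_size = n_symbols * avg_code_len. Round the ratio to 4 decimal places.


original_size = n_symbols * orig_bits = 8730 * 16 = 139680 bits
compressed_size = n_symbols * avg_code_len = 8730 * 12.64 = 110347.2 bits
ratio = original_size / compressed_size = 139680 / 110347.2 = 1.2658

Compression ratio = 1.2658


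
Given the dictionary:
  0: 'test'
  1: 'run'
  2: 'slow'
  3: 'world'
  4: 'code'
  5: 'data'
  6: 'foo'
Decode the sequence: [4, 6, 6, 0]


Look up each index in the dictionary:
  4 -> 'code'
  6 -> 'foo'
  6 -> 'foo'
  0 -> 'test'

Decoded: "code foo foo test"


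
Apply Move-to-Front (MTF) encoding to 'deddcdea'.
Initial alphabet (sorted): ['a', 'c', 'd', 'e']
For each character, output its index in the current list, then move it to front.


MTF encoding:
'd': index 2 in ['a', 'c', 'd', 'e'] -> ['d', 'a', 'c', 'e']
'e': index 3 in ['d', 'a', 'c', 'e'] -> ['e', 'd', 'a', 'c']
'd': index 1 in ['e', 'd', 'a', 'c'] -> ['d', 'e', 'a', 'c']
'd': index 0 in ['d', 'e', 'a', 'c'] -> ['d', 'e', 'a', 'c']
'c': index 3 in ['d', 'e', 'a', 'c'] -> ['c', 'd', 'e', 'a']
'd': index 1 in ['c', 'd', 'e', 'a'] -> ['d', 'c', 'e', 'a']
'e': index 2 in ['d', 'c', 'e', 'a'] -> ['e', 'd', 'c', 'a']
'a': index 3 in ['e', 'd', 'c', 'a'] -> ['a', 'e', 'd', 'c']


Output: [2, 3, 1, 0, 3, 1, 2, 3]


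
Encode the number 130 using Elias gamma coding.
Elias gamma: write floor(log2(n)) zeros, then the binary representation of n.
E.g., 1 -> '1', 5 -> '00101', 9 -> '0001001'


num_bits = floor(log2(130)) + 1 = 8
leading_zeros = num_bits - 1 = 7
binary(130) = 10000010

Elias gamma(130) = '0000000' + '10000010' = 000000010000010 (15 bits)


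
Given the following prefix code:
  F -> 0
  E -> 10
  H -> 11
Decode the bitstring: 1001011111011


Decoding step by step:
Bits 10 -> E
Bits 0 -> F
Bits 10 -> E
Bits 11 -> H
Bits 11 -> H
Bits 10 -> E
Bits 11 -> H


Decoded message: EFEHHEH


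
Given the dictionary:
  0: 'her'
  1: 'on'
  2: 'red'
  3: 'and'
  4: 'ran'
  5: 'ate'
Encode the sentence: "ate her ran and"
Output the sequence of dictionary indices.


Look up each word in the dictionary:
  'ate' -> 5
  'her' -> 0
  'ran' -> 4
  'and' -> 3

Encoded: [5, 0, 4, 3]


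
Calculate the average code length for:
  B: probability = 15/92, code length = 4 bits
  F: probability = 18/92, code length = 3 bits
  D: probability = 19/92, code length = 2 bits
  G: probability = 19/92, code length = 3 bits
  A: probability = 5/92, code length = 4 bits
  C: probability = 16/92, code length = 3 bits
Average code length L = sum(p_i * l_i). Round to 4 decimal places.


Weighted contributions p_i * l_i:
  B: (15/92) * 4 = 60/92
  F: (18/92) * 3 = 54/92
  D: (19/92) * 2 = 38/92
  G: (19/92) * 3 = 57/92
  A: (5/92) * 4 = 20/92
  C: (16/92) * 3 = 48/92
Sum = (60 + 54 + 38 + 57 + 20 + 48)/92 = 277/92

L = 277/92 = 3.0109 bits/symbol


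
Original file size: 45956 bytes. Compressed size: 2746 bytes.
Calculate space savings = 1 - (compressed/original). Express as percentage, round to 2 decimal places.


ratio = compressed/original = 2746/45956 = 0.059753
savings = 1 - ratio = 1 - 0.059753 = 0.940247
as a percentage: 0.940247 * 100 = 94.02%

Space savings = 1 - 2746/45956 = 94.02%


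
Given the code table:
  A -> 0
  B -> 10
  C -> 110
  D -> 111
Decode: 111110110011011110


Decoding:
111 -> D
110 -> C
110 -> C
0 -> A
110 -> C
111 -> D
10 -> B


Result: DCCACDB


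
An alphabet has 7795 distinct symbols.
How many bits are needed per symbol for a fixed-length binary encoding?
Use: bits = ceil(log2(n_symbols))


log2(7795) = 12.9283
Bracket: 2^12 = 4096 < 7795 <= 2^13 = 8192
So ceil(log2(7795)) = 13

bits = ceil(log2(7795)) = ceil(12.9283) = 13 bits


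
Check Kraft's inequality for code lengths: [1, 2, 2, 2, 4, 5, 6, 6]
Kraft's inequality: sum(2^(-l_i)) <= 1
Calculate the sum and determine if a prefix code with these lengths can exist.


Sum = 2^(-1) + 2^(-2) + 2^(-2) + 2^(-2) + 2^(-4) + 2^(-5) + 2^(-6) + 2^(-6)
    = 0.5 + 0.25 + 0.25 + 0.25 + 0.0625 + 0.03125 + 0.015625 + 0.015625
    = 88/64 = 1.375
Since 1.375 > 1, Kraft's inequality is NOT satisfied.
A prefix code with these lengths CANNOT exist.

Kraft sum = 1.375. Not satisfied.


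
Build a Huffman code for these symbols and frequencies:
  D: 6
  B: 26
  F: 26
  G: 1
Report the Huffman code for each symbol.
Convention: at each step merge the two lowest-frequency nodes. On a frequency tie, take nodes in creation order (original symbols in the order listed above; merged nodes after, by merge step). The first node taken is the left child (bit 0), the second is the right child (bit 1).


Huffman tree construction:
Step 1: Merge G(1) + D(6) = 7
Step 2: Merge (G+D)(7) + B(26) = 33
Step 3: Merge F(26) + ((G+D)+B)(33) = 59
Read each symbol's code off the tree from the root (left child = 0, right child = 1).

Codes:
  D: 101 (length 3)
  B: 11 (length 2)
  F: 0 (length 1)
  G: 100 (length 3)
Average code length: 99/59 = 1.6780 bits/symbol


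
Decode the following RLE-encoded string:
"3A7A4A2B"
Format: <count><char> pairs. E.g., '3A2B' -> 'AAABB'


Expanding each <count><char> pair:
  3A -> 'AAA'
  7A -> 'AAAAAAA'
  4A -> 'AAAA'
  2B -> 'BB'

Decoded = AAAAAAAAAAAAAABB


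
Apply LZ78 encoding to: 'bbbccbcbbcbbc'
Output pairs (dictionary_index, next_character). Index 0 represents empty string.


LZ78 encoding steps:
Dictionary: {0: ''}
Step 1: w='' (idx 0), next='b' -> output (0, 'b'), add 'b' as idx 1
Step 2: w='b' (idx 1), next='b' -> output (1, 'b'), add 'bb' as idx 2
Step 3: w='' (idx 0), next='c' -> output (0, 'c'), add 'c' as idx 3
Step 4: w='c' (idx 3), next='b' -> output (3, 'b'), add 'cb' as idx 4
Step 5: w='cb' (idx 4), next='b' -> output (4, 'b'), add 'cbb' as idx 5
Step 6: w='cbb' (idx 5), next='c' -> output (5, 'c'), add 'cbbc' as idx 6


Encoded: [(0, 'b'), (1, 'b'), (0, 'c'), (3, 'b'), (4, 'b'), (5, 'c')]


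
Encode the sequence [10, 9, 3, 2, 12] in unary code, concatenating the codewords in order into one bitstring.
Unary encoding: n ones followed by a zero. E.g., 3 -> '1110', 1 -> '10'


Encode each number as n ones followed by a terminating 0:
  10 -> 11111111110 (11 bits)
  9 -> 1111111110 (10 bits)
  3 -> 1110 (4 bits)
  2 -> 110 (3 bits)
  12 -> 1111111111110 (13 bits)
Total length = 11 + 10 + 4 + 3 + 13 = 41 bits.

Unary([10, 9, 3, 2, 12]) = 11111111110111111111011101101111111111110 (41 bits)


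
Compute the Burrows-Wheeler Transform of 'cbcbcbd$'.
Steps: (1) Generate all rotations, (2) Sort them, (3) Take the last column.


Rotations (sorted):
  0: $cbcbcbd -> last char: d
  1: bcbcbd$c -> last char: c
  2: bcbd$cbc -> last char: c
  3: bd$cbcbc -> last char: c
  4: cbcbcbd$ -> last char: $
  5: cbcbd$cb -> last char: b
  6: cbd$cbcb -> last char: b
  7: d$cbcbcb -> last char: b


BWT = dccc$bbb


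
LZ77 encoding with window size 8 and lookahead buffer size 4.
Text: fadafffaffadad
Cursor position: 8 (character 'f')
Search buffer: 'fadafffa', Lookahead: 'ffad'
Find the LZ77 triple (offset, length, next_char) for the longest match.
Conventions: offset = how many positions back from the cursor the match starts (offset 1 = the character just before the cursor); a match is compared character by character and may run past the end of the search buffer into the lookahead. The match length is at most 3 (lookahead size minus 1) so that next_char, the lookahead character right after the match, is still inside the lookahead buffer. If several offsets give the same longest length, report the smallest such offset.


Try each offset into the search buffer:
  offset=1 (pos 7, char 'a'): match length 0
  offset=2 (pos 6, char 'f'): match length 1
  offset=3 (pos 5, char 'f'): match length 3
  offset=4 (pos 4, char 'f'): match length 2
  offset=5 (pos 3, char 'a'): match length 0
  offset=6 (pos 2, char 'd'): match length 0
  offset=7 (pos 1, char 'a'): match length 0
  offset=8 (pos 0, char 'f'): match length 1
Longest match has length 3 at offset 3.
next_char = character at position 8 + 3 = 11 -> 'd'

Best match: offset=3, length=3 (matching 'ffa' starting at position 5)
LZ77 triple: (3, 3, 'd')


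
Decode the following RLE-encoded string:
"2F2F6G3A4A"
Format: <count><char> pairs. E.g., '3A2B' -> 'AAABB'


Expanding each <count><char> pair:
  2F -> 'FF'
  2F -> 'FF'
  6G -> 'GGGGGG'
  3A -> 'AAA'
  4A -> 'AAAA'

Decoded = FFFFGGGGGGAAAAAAA


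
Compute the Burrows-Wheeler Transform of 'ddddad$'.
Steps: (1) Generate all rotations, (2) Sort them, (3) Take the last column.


Rotations (sorted):
  0: $ddddad -> last char: d
  1: ad$dddd -> last char: d
  2: d$dddda -> last char: a
  3: dad$ddd -> last char: d
  4: ddad$dd -> last char: d
  5: dddad$d -> last char: d
  6: ddddad$ -> last char: $


BWT = ddaddd$


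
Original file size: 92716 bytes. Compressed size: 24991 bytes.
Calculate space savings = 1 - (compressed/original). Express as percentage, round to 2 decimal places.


ratio = compressed/original = 24991/92716 = 0.269544
savings = 1 - ratio = 1 - 0.269544 = 0.730456
as a percentage: 0.730456 * 100 = 73.05%

Space savings = 1 - 24991/92716 = 73.05%


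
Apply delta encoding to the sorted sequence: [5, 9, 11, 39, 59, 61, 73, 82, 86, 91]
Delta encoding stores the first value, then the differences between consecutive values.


First value: 5
Deltas:
  9 - 5 = 4
  11 - 9 = 2
  39 - 11 = 28
  59 - 39 = 20
  61 - 59 = 2
  73 - 61 = 12
  82 - 73 = 9
  86 - 82 = 4
  91 - 86 = 5


Delta encoded: [5, 4, 2, 28, 20, 2, 12, 9, 4, 5]


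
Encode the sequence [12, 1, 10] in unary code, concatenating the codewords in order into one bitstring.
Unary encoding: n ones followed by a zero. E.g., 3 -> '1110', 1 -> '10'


Encode each number as n ones followed by a terminating 0:
  12 -> 1111111111110 (13 bits)
  1 -> 10 (2 bits)
  10 -> 11111111110 (11 bits)
Total length = 13 + 2 + 11 = 26 bits.

Unary([12, 1, 10]) = 11111111111101011111111110 (26 bits)


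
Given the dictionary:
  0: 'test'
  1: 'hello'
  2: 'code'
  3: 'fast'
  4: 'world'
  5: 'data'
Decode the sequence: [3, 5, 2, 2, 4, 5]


Look up each index in the dictionary:
  3 -> 'fast'
  5 -> 'data'
  2 -> 'code'
  2 -> 'code'
  4 -> 'world'
  5 -> 'data'

Decoded: "fast data code code world data"


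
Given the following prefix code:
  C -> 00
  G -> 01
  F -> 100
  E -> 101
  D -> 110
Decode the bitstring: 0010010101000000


Decoding step by step:
Bits 00 -> C
Bits 100 -> F
Bits 101 -> E
Bits 01 -> G
Bits 00 -> C
Bits 00 -> C
Bits 00 -> C


Decoded message: CFEGCCC


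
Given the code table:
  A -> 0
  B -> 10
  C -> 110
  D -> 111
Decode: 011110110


Decoding:
0 -> A
111 -> D
10 -> B
110 -> C


Result: ADBC


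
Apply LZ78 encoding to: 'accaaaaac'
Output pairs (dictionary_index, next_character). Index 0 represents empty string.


LZ78 encoding steps:
Dictionary: {0: ''}
Step 1: w='' (idx 0), next='a' -> output (0, 'a'), add 'a' as idx 1
Step 2: w='' (idx 0), next='c' -> output (0, 'c'), add 'c' as idx 2
Step 3: w='c' (idx 2), next='a' -> output (2, 'a'), add 'ca' as idx 3
Step 4: w='a' (idx 1), next='a' -> output (1, 'a'), add 'aa' as idx 4
Step 5: w='aa' (idx 4), next='c' -> output (4, 'c'), add 'aac' as idx 5


Encoded: [(0, 'a'), (0, 'c'), (2, 'a'), (1, 'a'), (4, 'c')]


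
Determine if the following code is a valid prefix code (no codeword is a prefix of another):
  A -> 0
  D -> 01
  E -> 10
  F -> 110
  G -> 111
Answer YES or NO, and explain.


Checking each pair (does one codeword prefix another?):
  A='0' vs D='01': prefix -- VIOLATION

NO -- this is NOT a valid prefix code. A (0) is a prefix of D (01).


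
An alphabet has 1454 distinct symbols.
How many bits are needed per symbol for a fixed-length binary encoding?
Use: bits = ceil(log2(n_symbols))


log2(1454) = 10.5058
Bracket: 2^10 = 1024 < 1454 <= 2^11 = 2048
So ceil(log2(1454)) = 11

bits = ceil(log2(1454)) = ceil(10.5058) = 11 bits


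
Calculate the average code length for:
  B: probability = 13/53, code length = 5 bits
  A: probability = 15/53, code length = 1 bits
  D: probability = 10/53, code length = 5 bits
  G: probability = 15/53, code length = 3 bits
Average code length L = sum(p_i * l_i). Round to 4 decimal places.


Weighted contributions p_i * l_i:
  B: (13/53) * 5 = 65/53
  A: (15/53) * 1 = 15/53
  D: (10/53) * 5 = 50/53
  G: (15/53) * 3 = 45/53
Sum = (65 + 15 + 50 + 45)/53 = 175/53

L = 175/53 = 3.3019 bits/symbol


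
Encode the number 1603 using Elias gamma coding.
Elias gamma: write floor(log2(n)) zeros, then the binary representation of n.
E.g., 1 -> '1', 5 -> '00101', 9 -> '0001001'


num_bits = floor(log2(1603)) + 1 = 11
leading_zeros = num_bits - 1 = 10
binary(1603) = 11001000011

Elias gamma(1603) = '0000000000' + '11001000011' = 000000000011001000011 (21 bits)


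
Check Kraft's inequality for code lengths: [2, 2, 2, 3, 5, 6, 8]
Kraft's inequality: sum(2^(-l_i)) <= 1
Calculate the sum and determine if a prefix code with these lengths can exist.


Sum = 2^(-2) + 2^(-2) + 2^(-2) + 2^(-3) + 2^(-5) + 2^(-6) + 2^(-8)
    = 0.25 + 0.25 + 0.25 + 0.125 + 0.03125 + 0.015625 + 0.00390625
    = 237/256 = 0.92578125
Since 0.92578125 <= 1, Kraft's inequality IS satisfied.
A prefix code with these lengths CAN exist.

Kraft sum = 0.92578125. Satisfied.


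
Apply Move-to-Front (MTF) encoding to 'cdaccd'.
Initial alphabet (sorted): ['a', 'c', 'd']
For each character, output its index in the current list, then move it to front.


MTF encoding:
'c': index 1 in ['a', 'c', 'd'] -> ['c', 'a', 'd']
'd': index 2 in ['c', 'a', 'd'] -> ['d', 'c', 'a']
'a': index 2 in ['d', 'c', 'a'] -> ['a', 'd', 'c']
'c': index 2 in ['a', 'd', 'c'] -> ['c', 'a', 'd']
'c': index 0 in ['c', 'a', 'd'] -> ['c', 'a', 'd']
'd': index 2 in ['c', 'a', 'd'] -> ['d', 'c', 'a']


Output: [1, 2, 2, 2, 0, 2]


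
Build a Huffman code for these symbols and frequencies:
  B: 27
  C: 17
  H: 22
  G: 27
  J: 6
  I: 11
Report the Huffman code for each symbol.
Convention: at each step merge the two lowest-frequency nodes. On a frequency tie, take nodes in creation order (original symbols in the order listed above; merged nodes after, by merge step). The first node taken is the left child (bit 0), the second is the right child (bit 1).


Huffman tree construction:
Step 1: Merge J(6) + I(11) = 17
Step 2: Merge C(17) + (J+I)(17) = 34
Step 3: Merge H(22) + B(27) = 49
Step 4: Merge G(27) + (C+(J+I))(34) = 61
Step 5: Merge (H+B)(49) + (G+(C+(J+I)))(61) = 110
Read each symbol's code off the tree from the root (left child = 0, right child = 1).

Codes:
  B: 01 (length 2)
  C: 110 (length 3)
  H: 00 (length 2)
  G: 10 (length 2)
  J: 1110 (length 4)
  I: 1111 (length 4)
Average code length: 271/110 = 2.4636 bits/symbol


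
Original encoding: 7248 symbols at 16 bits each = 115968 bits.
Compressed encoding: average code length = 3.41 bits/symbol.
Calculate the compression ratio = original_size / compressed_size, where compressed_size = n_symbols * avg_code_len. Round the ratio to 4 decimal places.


original_size = n_symbols * orig_bits = 7248 * 16 = 115968 bits
compressed_size = n_symbols * avg_code_len = 7248 * 3.41 = 24715.68 bits
ratio = original_size / compressed_size = 115968 / 24715.68 = 4.6921

Compression ratio = 4.6921


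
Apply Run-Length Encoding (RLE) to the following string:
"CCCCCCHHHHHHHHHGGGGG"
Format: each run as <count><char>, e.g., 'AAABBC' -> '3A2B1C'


Scanning runs left to right:
  i=0: run of 'C' x 6 -> '6C'
  i=6: run of 'H' x 9 -> '9H'
  i=15: run of 'G' x 5 -> '5G'

RLE = 6C9H5G


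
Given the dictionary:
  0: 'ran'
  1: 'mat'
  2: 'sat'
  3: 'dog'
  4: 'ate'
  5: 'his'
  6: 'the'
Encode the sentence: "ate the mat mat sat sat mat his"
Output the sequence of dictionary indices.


Look up each word in the dictionary:
  'ate' -> 4
  'the' -> 6
  'mat' -> 1
  'mat' -> 1
  'sat' -> 2
  'sat' -> 2
  'mat' -> 1
  'his' -> 5

Encoded: [4, 6, 1, 1, 2, 2, 1, 5]


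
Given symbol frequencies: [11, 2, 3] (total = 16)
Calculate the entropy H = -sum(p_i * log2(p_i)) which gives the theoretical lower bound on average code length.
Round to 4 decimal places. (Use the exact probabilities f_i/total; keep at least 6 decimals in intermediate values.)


Per-symbol terms -p_i * log2(p_i) with p_i = f_i/16:
  p = 11/16 = 0.687500: log2(p) = -0.540568, -p*log2(p) = 0.371641
  p = 2/16 = 0.125000: log2(p) = -3.000000, -p*log2(p) = 0.375000
  p = 3/16 = 0.187500: log2(p) = -2.415037, -p*log2(p) = 0.452820
H = 0.371641 + 0.375000 + 0.452820 = 1.199461

H = 1.1995 bits/symbol


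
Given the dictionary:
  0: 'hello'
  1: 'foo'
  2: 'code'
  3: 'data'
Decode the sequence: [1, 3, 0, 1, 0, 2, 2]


Look up each index in the dictionary:
  1 -> 'foo'
  3 -> 'data'
  0 -> 'hello'
  1 -> 'foo'
  0 -> 'hello'
  2 -> 'code'
  2 -> 'code'

Decoded: "foo data hello foo hello code code"


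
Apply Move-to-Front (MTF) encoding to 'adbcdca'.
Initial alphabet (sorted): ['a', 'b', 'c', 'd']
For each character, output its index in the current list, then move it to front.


MTF encoding:
'a': index 0 in ['a', 'b', 'c', 'd'] -> ['a', 'b', 'c', 'd']
'd': index 3 in ['a', 'b', 'c', 'd'] -> ['d', 'a', 'b', 'c']
'b': index 2 in ['d', 'a', 'b', 'c'] -> ['b', 'd', 'a', 'c']
'c': index 3 in ['b', 'd', 'a', 'c'] -> ['c', 'b', 'd', 'a']
'd': index 2 in ['c', 'b', 'd', 'a'] -> ['d', 'c', 'b', 'a']
'c': index 1 in ['d', 'c', 'b', 'a'] -> ['c', 'd', 'b', 'a']
'a': index 3 in ['c', 'd', 'b', 'a'] -> ['a', 'c', 'd', 'b']


Output: [0, 3, 2, 3, 2, 1, 3]


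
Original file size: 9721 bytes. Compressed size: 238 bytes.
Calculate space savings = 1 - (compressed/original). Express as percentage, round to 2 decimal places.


ratio = compressed/original = 238/9721 = 0.024483
savings = 1 - ratio = 1 - 0.024483 = 0.975517
as a percentage: 0.975517 * 100 = 97.55%

Space savings = 1 - 238/9721 = 97.55%


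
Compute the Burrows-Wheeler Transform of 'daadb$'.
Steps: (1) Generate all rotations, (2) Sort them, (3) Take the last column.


Rotations (sorted):
  0: $daadb -> last char: b
  1: aadb$d -> last char: d
  2: adb$da -> last char: a
  3: b$daad -> last char: d
  4: daadb$ -> last char: $
  5: db$daa -> last char: a


BWT = bdad$a


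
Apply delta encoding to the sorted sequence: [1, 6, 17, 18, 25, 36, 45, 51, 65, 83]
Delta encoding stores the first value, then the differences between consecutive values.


First value: 1
Deltas:
  6 - 1 = 5
  17 - 6 = 11
  18 - 17 = 1
  25 - 18 = 7
  36 - 25 = 11
  45 - 36 = 9
  51 - 45 = 6
  65 - 51 = 14
  83 - 65 = 18


Delta encoded: [1, 5, 11, 1, 7, 11, 9, 6, 14, 18]


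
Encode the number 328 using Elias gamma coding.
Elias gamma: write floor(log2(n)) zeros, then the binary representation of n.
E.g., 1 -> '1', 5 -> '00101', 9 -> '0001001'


num_bits = floor(log2(328)) + 1 = 9
leading_zeros = num_bits - 1 = 8
binary(328) = 101001000

Elias gamma(328) = '00000000' + '101001000' = 00000000101001000 (17 bits)


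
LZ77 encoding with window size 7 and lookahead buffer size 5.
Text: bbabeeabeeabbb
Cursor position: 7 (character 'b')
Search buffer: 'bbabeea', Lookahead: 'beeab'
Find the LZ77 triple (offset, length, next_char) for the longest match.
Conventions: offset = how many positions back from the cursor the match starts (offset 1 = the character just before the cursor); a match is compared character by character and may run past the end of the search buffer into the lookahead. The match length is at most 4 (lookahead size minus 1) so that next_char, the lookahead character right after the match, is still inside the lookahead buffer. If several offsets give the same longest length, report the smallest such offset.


Try each offset into the search buffer:
  offset=1 (pos 6, char 'a'): match length 0
  offset=2 (pos 5, char 'e'): match length 0
  offset=3 (pos 4, char 'e'): match length 0
  offset=4 (pos 3, char 'b'): match length 4
  offset=5 (pos 2, char 'a'): match length 0
  offset=6 (pos 1, char 'b'): match length 1
  offset=7 (pos 0, char 'b'): match length 1
Longest match has length 4 at offset 4.
next_char = character at position 7 + 4 = 11 -> 'b'

Best match: offset=4, length=4 (matching 'beea' starting at position 3)
LZ77 triple: (4, 4, 'b')


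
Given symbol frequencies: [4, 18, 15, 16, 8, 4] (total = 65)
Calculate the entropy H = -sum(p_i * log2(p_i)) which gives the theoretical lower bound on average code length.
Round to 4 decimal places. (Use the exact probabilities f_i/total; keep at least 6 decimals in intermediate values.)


Per-symbol terms -p_i * log2(p_i) with p_i = f_i/65:
  p = 4/65 = 0.061538: log2(p) = -4.022368, -p*log2(p) = 0.247530
  p = 18/65 = 0.276923: log2(p) = -1.852443, -p*log2(p) = 0.512984
  p = 15/65 = 0.230769: log2(p) = -2.115477, -p*log2(p) = 0.488187
  p = 16/65 = 0.246154: log2(p) = -2.022368, -p*log2(p) = 0.497814
  p = 8/65 = 0.123077: log2(p) = -3.022368, -p*log2(p) = 0.371984
  p = 4/65 = 0.061538: log2(p) = -4.022368, -p*log2(p) = 0.247530
H = 0.247530 + 0.512984 + 0.488187 + 0.497814 + 0.371984 + 0.247530 = 2.366029

H = 2.366 bits/symbol


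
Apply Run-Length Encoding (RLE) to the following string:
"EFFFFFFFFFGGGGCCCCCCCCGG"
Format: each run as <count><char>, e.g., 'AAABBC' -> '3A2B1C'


Scanning runs left to right:
  i=0: run of 'E' x 1 -> '1E'
  i=1: run of 'F' x 9 -> '9F'
  i=10: run of 'G' x 4 -> '4G'
  i=14: run of 'C' x 8 -> '8C'
  i=22: run of 'G' x 2 -> '2G'

RLE = 1E9F4G8C2G


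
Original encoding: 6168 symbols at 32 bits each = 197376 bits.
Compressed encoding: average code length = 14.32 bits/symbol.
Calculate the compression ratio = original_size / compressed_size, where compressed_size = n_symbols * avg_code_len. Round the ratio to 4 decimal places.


original_size = n_symbols * orig_bits = 6168 * 32 = 197376 bits
compressed_size = n_symbols * avg_code_len = 6168 * 14.32 = 88325.76 bits
ratio = original_size / compressed_size = 197376 / 88325.76 = 2.2346

Compression ratio = 2.2346


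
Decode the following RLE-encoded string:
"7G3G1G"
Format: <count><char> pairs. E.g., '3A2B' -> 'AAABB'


Expanding each <count><char> pair:
  7G -> 'GGGGGGG'
  3G -> 'GGG'
  1G -> 'G'

Decoded = GGGGGGGGGGG


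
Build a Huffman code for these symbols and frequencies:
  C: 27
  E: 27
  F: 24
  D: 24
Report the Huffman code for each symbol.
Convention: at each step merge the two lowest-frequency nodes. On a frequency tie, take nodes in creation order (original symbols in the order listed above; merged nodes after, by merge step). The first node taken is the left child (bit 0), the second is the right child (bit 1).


Huffman tree construction:
Step 1: Merge F(24) + D(24) = 48
Step 2: Merge C(27) + E(27) = 54
Step 3: Merge (F+D)(48) + (C+E)(54) = 102
Read each symbol's code off the tree from the root (left child = 0, right child = 1).

Codes:
  C: 10 (length 2)
  E: 11 (length 2)
  F: 00 (length 2)
  D: 01 (length 2)
Average code length: 204/102 = 2.0000 bits/symbol


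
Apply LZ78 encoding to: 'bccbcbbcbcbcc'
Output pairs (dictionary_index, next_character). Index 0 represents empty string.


LZ78 encoding steps:
Dictionary: {0: ''}
Step 1: w='' (idx 0), next='b' -> output (0, 'b'), add 'b' as idx 1
Step 2: w='' (idx 0), next='c' -> output (0, 'c'), add 'c' as idx 2
Step 3: w='c' (idx 2), next='b' -> output (2, 'b'), add 'cb' as idx 3
Step 4: w='cb' (idx 3), next='b' -> output (3, 'b'), add 'cbb' as idx 4
Step 5: w='cb' (idx 3), next='c' -> output (3, 'c'), add 'cbc' as idx 5
Step 6: w='b' (idx 1), next='c' -> output (1, 'c'), add 'bc' as idx 6
Step 7: w='c' (idx 2), end of input -> output (2, '')


Encoded: [(0, 'b'), (0, 'c'), (2, 'b'), (3, 'b'), (3, 'c'), (1, 'c'), (2, '')]


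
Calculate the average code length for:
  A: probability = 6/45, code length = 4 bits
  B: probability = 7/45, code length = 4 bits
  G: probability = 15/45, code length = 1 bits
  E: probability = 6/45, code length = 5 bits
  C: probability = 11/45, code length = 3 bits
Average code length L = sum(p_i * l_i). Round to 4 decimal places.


Weighted contributions p_i * l_i:
  A: (6/45) * 4 = 24/45
  B: (7/45) * 4 = 28/45
  G: (15/45) * 1 = 15/45
  E: (6/45) * 5 = 30/45
  C: (11/45) * 3 = 33/45
Sum = (24 + 28 + 15 + 30 + 33)/45 = 130/45

L = 130/45 = 2.8889 bits/symbol


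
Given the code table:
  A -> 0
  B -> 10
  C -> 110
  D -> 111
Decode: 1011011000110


Decoding:
10 -> B
110 -> C
110 -> C
0 -> A
0 -> A
110 -> C


Result: BCCAAC


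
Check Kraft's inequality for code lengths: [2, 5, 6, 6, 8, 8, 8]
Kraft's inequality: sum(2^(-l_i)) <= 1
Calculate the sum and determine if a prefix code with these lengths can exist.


Sum = 2^(-2) + 2^(-5) + 2^(-6) + 2^(-6) + 2^(-8) + 2^(-8) + 2^(-8)
    = 0.25 + 0.03125 + 0.015625 + 0.015625 + 0.00390625 + 0.00390625 + 0.00390625
    = 83/256 = 0.32421875
Since 0.32421875 <= 1, Kraft's inequality IS satisfied.
A prefix code with these lengths CAN exist.

Kraft sum = 0.32421875. Satisfied.


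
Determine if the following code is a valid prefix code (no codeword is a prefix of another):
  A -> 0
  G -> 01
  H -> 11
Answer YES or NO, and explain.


Checking each pair (does one codeword prefix another?):
  A='0' vs G='01': prefix -- VIOLATION

NO -- this is NOT a valid prefix code. A (0) is a prefix of G (01).


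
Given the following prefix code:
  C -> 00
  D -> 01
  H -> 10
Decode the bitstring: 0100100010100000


Decoding step by step:
Bits 01 -> D
Bits 00 -> C
Bits 10 -> H
Bits 00 -> C
Bits 10 -> H
Bits 10 -> H
Bits 00 -> C
Bits 00 -> C


Decoded message: DCHCHHCC


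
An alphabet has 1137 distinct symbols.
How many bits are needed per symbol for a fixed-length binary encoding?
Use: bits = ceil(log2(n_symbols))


log2(1137) = 10.151
Bracket: 2^10 = 1024 < 1137 <= 2^11 = 2048
So ceil(log2(1137)) = 11

bits = ceil(log2(1137)) = ceil(10.151) = 11 bits


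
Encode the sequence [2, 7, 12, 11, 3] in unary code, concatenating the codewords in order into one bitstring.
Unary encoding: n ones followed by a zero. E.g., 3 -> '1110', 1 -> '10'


Encode each number as n ones followed by a terminating 0:
  2 -> 110 (3 bits)
  7 -> 11111110 (8 bits)
  12 -> 1111111111110 (13 bits)
  11 -> 111111111110 (12 bits)
  3 -> 1110 (4 bits)
Total length = 3 + 8 + 13 + 12 + 4 = 40 bits.

Unary([2, 7, 12, 11, 3]) = 1101111111011111111111101111111111101110 (40 bits)


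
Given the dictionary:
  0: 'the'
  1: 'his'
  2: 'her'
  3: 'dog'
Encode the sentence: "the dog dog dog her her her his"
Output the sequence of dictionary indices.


Look up each word in the dictionary:
  'the' -> 0
  'dog' -> 3
  'dog' -> 3
  'dog' -> 3
  'her' -> 2
  'her' -> 2
  'her' -> 2
  'his' -> 1

Encoded: [0, 3, 3, 3, 2, 2, 2, 1]


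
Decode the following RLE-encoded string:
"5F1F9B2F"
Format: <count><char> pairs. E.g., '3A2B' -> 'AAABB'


Expanding each <count><char> pair:
  5F -> 'FFFFF'
  1F -> 'F'
  9B -> 'BBBBBBBBB'
  2F -> 'FF'

Decoded = FFFFFFBBBBBBBBBFF


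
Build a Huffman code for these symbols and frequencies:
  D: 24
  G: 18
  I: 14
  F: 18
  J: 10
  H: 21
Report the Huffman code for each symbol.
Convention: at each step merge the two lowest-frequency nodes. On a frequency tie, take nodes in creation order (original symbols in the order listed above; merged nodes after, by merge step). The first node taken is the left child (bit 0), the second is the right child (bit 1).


Huffman tree construction:
Step 1: Merge J(10) + I(14) = 24
Step 2: Merge G(18) + F(18) = 36
Step 3: Merge H(21) + D(24) = 45
Step 4: Merge (J+I)(24) + (G+F)(36) = 60
Step 5: Merge (H+D)(45) + ((J+I)+(G+F))(60) = 105
Read each symbol's code off the tree from the root (left child = 0, right child = 1).

Codes:
  D: 01 (length 2)
  G: 110 (length 3)
  I: 101 (length 3)
  F: 111 (length 3)
  J: 100 (length 3)
  H: 00 (length 2)
Average code length: 270/105 = 2.5714 bits/symbol


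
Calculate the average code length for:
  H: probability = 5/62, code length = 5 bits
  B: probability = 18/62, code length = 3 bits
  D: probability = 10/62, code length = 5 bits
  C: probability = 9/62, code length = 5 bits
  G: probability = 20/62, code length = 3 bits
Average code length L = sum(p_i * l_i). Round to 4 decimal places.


Weighted contributions p_i * l_i:
  H: (5/62) * 5 = 25/62
  B: (18/62) * 3 = 54/62
  D: (10/62) * 5 = 50/62
  C: (9/62) * 5 = 45/62
  G: (20/62) * 3 = 60/62
Sum = (25 + 54 + 50 + 45 + 60)/62 = 234/62

L = 234/62 = 3.7742 bits/symbol


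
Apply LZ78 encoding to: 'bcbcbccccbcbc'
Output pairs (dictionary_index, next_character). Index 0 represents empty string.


LZ78 encoding steps:
Dictionary: {0: ''}
Step 1: w='' (idx 0), next='b' -> output (0, 'b'), add 'b' as idx 1
Step 2: w='' (idx 0), next='c' -> output (0, 'c'), add 'c' as idx 2
Step 3: w='b' (idx 1), next='c' -> output (1, 'c'), add 'bc' as idx 3
Step 4: w='bc' (idx 3), next='c' -> output (3, 'c'), add 'bcc' as idx 4
Step 5: w='c' (idx 2), next='c' -> output (2, 'c'), add 'cc' as idx 5
Step 6: w='bc' (idx 3), next='b' -> output (3, 'b'), add 'bcb' as idx 6
Step 7: w='c' (idx 2), end of input -> output (2, '')


Encoded: [(0, 'b'), (0, 'c'), (1, 'c'), (3, 'c'), (2, 'c'), (3, 'b'), (2, '')]


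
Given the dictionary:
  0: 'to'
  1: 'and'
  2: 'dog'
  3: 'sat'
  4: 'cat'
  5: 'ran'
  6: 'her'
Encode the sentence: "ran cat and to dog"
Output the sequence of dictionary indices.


Look up each word in the dictionary:
  'ran' -> 5
  'cat' -> 4
  'and' -> 1
  'to' -> 0
  'dog' -> 2

Encoded: [5, 4, 1, 0, 2]


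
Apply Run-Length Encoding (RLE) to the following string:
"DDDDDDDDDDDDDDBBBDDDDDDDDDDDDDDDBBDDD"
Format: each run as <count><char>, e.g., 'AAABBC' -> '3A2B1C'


Scanning runs left to right:
  i=0: run of 'D' x 14 -> '14D'
  i=14: run of 'B' x 3 -> '3B'
  i=17: run of 'D' x 15 -> '15D'
  i=32: run of 'B' x 2 -> '2B'
  i=34: run of 'D' x 3 -> '3D'

RLE = 14D3B15D2B3D


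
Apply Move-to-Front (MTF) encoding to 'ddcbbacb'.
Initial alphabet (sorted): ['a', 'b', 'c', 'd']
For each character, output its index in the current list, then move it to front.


MTF encoding:
'd': index 3 in ['a', 'b', 'c', 'd'] -> ['d', 'a', 'b', 'c']
'd': index 0 in ['d', 'a', 'b', 'c'] -> ['d', 'a', 'b', 'c']
'c': index 3 in ['d', 'a', 'b', 'c'] -> ['c', 'd', 'a', 'b']
'b': index 3 in ['c', 'd', 'a', 'b'] -> ['b', 'c', 'd', 'a']
'b': index 0 in ['b', 'c', 'd', 'a'] -> ['b', 'c', 'd', 'a']
'a': index 3 in ['b', 'c', 'd', 'a'] -> ['a', 'b', 'c', 'd']
'c': index 2 in ['a', 'b', 'c', 'd'] -> ['c', 'a', 'b', 'd']
'b': index 2 in ['c', 'a', 'b', 'd'] -> ['b', 'c', 'a', 'd']


Output: [3, 0, 3, 3, 0, 3, 2, 2]


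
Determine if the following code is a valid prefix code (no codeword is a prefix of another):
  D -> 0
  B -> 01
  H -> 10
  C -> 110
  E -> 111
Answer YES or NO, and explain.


Checking each pair (does one codeword prefix another?):
  D='0' vs B='01': prefix -- VIOLATION

NO -- this is NOT a valid prefix code. D (0) is a prefix of B (01).


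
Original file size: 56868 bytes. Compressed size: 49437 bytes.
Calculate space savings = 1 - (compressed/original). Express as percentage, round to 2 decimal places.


ratio = compressed/original = 49437/56868 = 0.869329
savings = 1 - ratio = 1 - 0.869329 = 0.130671
as a percentage: 0.130671 * 100 = 13.07%

Space savings = 1 - 49437/56868 = 13.07%


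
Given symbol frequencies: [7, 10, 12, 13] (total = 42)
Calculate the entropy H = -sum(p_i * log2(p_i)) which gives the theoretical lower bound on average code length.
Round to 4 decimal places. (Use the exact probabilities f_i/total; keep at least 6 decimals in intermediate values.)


Per-symbol terms -p_i * log2(p_i) with p_i = f_i/42:
  p = 7/42 = 0.166667: log2(p) = -2.584963, -p*log2(p) = 0.430827
  p = 10/42 = 0.238095: log2(p) = -2.070389, -p*log2(p) = 0.492950
  p = 12/42 = 0.285714: log2(p) = -1.807355, -p*log2(p) = 0.516387
  p = 13/42 = 0.309524: log2(p) = -1.691878, -p*log2(p) = 0.523676
H = 0.430827 + 0.492950 + 0.516387 + 0.523676 = 1.963840

H = 1.9638 bits/symbol


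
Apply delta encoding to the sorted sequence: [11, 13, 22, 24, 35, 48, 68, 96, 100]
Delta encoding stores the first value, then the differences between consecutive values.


First value: 11
Deltas:
  13 - 11 = 2
  22 - 13 = 9
  24 - 22 = 2
  35 - 24 = 11
  48 - 35 = 13
  68 - 48 = 20
  96 - 68 = 28
  100 - 96 = 4


Delta encoded: [11, 2, 9, 2, 11, 13, 20, 28, 4]


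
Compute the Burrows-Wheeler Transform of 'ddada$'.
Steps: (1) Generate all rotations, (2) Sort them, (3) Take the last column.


Rotations (sorted):
  0: $ddada -> last char: a
  1: a$ddad -> last char: d
  2: ada$dd -> last char: d
  3: da$dda -> last char: a
  4: dada$d -> last char: d
  5: ddada$ -> last char: $


BWT = addad$


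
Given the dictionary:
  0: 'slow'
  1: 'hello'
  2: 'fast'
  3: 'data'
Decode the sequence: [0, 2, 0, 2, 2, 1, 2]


Look up each index in the dictionary:
  0 -> 'slow'
  2 -> 'fast'
  0 -> 'slow'
  2 -> 'fast'
  2 -> 'fast'
  1 -> 'hello'
  2 -> 'fast'

Decoded: "slow fast slow fast fast hello fast"


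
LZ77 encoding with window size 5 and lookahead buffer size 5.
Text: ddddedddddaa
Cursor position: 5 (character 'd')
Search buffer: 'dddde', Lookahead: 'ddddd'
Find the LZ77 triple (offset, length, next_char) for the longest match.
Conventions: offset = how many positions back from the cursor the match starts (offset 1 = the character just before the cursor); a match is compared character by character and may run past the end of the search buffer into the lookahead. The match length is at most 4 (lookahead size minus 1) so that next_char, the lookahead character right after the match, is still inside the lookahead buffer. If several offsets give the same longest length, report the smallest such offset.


Try each offset into the search buffer:
  offset=1 (pos 4, char 'e'): match length 0
  offset=2 (pos 3, char 'd'): match length 1
  offset=3 (pos 2, char 'd'): match length 2
  offset=4 (pos 1, char 'd'): match length 3
  offset=5 (pos 0, char 'd'): match length 4
Longest match has length 4 at offset 5.
next_char = character at position 5 + 4 = 9 -> 'd'

Best match: offset=5, length=4 (matching 'dddd' starting at position 0)
LZ77 triple: (5, 4, 'd')


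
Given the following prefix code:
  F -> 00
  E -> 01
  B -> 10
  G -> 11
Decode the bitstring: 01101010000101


Decoding step by step:
Bits 01 -> E
Bits 10 -> B
Bits 10 -> B
Bits 10 -> B
Bits 00 -> F
Bits 01 -> E
Bits 01 -> E


Decoded message: EBBBFEE


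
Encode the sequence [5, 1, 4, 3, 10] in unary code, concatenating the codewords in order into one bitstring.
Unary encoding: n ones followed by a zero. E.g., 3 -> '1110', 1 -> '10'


Encode each number as n ones followed by a terminating 0:
  5 -> 111110 (6 bits)
  1 -> 10 (2 bits)
  4 -> 11110 (5 bits)
  3 -> 1110 (4 bits)
  10 -> 11111111110 (11 bits)
Total length = 6 + 2 + 5 + 4 + 11 = 28 bits.

Unary([5, 1, 4, 3, 10]) = 1111101011110111011111111110 (28 bits)


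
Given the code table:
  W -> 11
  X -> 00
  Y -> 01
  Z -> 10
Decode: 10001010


Decoding:
10 -> Z
00 -> X
10 -> Z
10 -> Z


Result: ZXZZ


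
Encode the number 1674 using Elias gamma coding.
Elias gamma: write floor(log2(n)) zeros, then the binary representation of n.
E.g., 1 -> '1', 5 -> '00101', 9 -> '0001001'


num_bits = floor(log2(1674)) + 1 = 11
leading_zeros = num_bits - 1 = 10
binary(1674) = 11010001010

Elias gamma(1674) = '0000000000' + '11010001010' = 000000000011010001010 (21 bits)


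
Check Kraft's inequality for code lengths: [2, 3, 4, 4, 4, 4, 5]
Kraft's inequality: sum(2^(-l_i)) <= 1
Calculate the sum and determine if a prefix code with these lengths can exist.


Sum = 2^(-2) + 2^(-3) + 2^(-4) + 2^(-4) + 2^(-4) + 2^(-4) + 2^(-5)
    = 0.25 + 0.125 + 0.0625 + 0.0625 + 0.0625 + 0.0625 + 0.03125
    = 21/32 = 0.65625
Since 0.65625 <= 1, Kraft's inequality IS satisfied.
A prefix code with these lengths CAN exist.

Kraft sum = 0.65625. Satisfied.


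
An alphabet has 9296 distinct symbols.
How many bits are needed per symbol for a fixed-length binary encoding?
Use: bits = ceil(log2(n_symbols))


log2(9296) = 13.1824
Bracket: 2^13 = 8192 < 9296 <= 2^14 = 16384
So ceil(log2(9296)) = 14

bits = ceil(log2(9296)) = ceil(13.1824) = 14 bits


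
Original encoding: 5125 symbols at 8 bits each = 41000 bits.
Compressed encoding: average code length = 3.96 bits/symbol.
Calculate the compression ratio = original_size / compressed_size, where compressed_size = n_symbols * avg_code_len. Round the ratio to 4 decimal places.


original_size = n_symbols * orig_bits = 5125 * 8 = 41000 bits
compressed_size = n_symbols * avg_code_len = 5125 * 3.96 = 20295.0 bits
ratio = original_size / compressed_size = 41000 / 20295.0 = 2.0202

Compression ratio = 2.0202


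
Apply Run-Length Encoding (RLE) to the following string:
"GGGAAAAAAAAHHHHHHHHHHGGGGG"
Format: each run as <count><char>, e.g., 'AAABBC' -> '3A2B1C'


Scanning runs left to right:
  i=0: run of 'G' x 3 -> '3G'
  i=3: run of 'A' x 8 -> '8A'
  i=11: run of 'H' x 10 -> '10H'
  i=21: run of 'G' x 5 -> '5G'

RLE = 3G8A10H5G


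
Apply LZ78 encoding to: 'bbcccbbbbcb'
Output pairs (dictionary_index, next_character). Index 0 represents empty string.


LZ78 encoding steps:
Dictionary: {0: ''}
Step 1: w='' (idx 0), next='b' -> output (0, 'b'), add 'b' as idx 1
Step 2: w='b' (idx 1), next='c' -> output (1, 'c'), add 'bc' as idx 2
Step 3: w='' (idx 0), next='c' -> output (0, 'c'), add 'c' as idx 3
Step 4: w='c' (idx 3), next='b' -> output (3, 'b'), add 'cb' as idx 4
Step 5: w='b' (idx 1), next='b' -> output (1, 'b'), add 'bb' as idx 5
Step 6: w='bc' (idx 2), next='b' -> output (2, 'b'), add 'bcb' as idx 6


Encoded: [(0, 'b'), (1, 'c'), (0, 'c'), (3, 'b'), (1, 'b'), (2, 'b')]


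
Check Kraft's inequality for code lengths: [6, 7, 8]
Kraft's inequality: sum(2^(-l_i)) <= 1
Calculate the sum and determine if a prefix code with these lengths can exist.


Sum = 2^(-6) + 2^(-7) + 2^(-8)
    = 0.015625 + 0.0078125 + 0.00390625
    = 7/256 = 0.02734375
Since 0.02734375 <= 1, Kraft's inequality IS satisfied.
A prefix code with these lengths CAN exist.

Kraft sum = 0.02734375. Satisfied.


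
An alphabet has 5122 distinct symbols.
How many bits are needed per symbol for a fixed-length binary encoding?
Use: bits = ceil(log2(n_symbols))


log2(5122) = 12.3225
Bracket: 2^12 = 4096 < 5122 <= 2^13 = 8192
So ceil(log2(5122)) = 13

bits = ceil(log2(5122)) = ceil(12.3225) = 13 bits


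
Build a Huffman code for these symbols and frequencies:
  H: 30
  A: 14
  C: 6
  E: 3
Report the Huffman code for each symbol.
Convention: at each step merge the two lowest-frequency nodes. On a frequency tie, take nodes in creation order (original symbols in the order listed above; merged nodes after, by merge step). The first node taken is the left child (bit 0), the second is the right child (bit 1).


Huffman tree construction:
Step 1: Merge E(3) + C(6) = 9
Step 2: Merge (E+C)(9) + A(14) = 23
Step 3: Merge ((E+C)+A)(23) + H(30) = 53
Read each symbol's code off the tree from the root (left child = 0, right child = 1).

Codes:
  H: 1 (length 1)
  A: 01 (length 2)
  C: 001 (length 3)
  E: 000 (length 3)
Average code length: 85/53 = 1.6038 bits/symbol
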